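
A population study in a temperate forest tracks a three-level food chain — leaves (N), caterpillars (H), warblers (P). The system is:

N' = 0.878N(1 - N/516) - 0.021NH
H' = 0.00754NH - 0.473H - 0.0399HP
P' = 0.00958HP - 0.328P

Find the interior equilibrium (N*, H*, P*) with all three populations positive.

N* ≈ 93.4, H* ≈ 34.2, P* ≈ 5.8

From dP/dt = 0: 0.00958H* = 0.328, so H* = 34.2.
From dN/dt = 0: 0.878(1 - N*/516) = 0.021·34.2, giving N* = 516·(1 - 0.819) = 93.4.
From dH/dt = 0: 0.00754·93.4 - 0.473 = 0.0399P*, so P* = 0.232/0.0399 = 5.8.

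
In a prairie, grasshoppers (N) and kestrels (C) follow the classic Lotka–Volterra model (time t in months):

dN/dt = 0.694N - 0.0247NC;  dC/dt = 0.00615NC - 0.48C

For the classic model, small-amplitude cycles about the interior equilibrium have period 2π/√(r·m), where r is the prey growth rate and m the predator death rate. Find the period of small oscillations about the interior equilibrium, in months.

Here r = 0.694 and m = 0.48, so r·m = 0.333.
ω = √0.333 = 0.577 per month, hence T = 2π/ω ≈ 10.9 months.

T ≈ 10.9 months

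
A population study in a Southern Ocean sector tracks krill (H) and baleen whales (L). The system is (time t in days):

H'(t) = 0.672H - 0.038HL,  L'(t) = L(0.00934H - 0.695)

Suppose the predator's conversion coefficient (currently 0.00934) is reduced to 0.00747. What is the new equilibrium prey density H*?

H* ≈ 93

At the interior fixed point, setting dL/dt = 0 with L > 0 fixes H* = (predator death rate)/(HL coefficient) — independent of the other coefficients.
With the change, H* = 0.695/0.00747 = 93; it rises from 74.4.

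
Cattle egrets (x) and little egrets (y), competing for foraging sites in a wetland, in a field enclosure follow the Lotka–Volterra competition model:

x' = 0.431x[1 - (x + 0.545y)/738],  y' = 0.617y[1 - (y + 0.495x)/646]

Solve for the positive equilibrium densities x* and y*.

Setting both brackets to zero gives the nullclines x + 0.545y = 738 and 0.495x + y = 646.
Substituting y = 646 - 0.495x into the first: x(1 - 0.545·0.495) = 738 - 0.545·646.
So x* = 386/0.73 = 529, and then y* = 646 - 0.495·529 = 384.

x* ≈ 529, y* ≈ 384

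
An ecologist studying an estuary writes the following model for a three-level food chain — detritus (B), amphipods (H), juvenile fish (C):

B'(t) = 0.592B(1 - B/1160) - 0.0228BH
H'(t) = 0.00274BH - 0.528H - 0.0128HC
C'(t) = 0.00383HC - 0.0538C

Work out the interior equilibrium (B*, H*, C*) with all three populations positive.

From dC/dt = 0: 0.00383H* = 0.0538, so H* = 14.
From dB/dt = 0: 0.592(1 - B*/1160) = 0.0228·14, giving B* = 1160·(1 - 0.541) = 532.
From dH/dt = 0: 0.00274·532 - 0.528 = 0.0128C*, so C* = 0.931/0.0128 = 72.7.

B* ≈ 532, H* ≈ 14, C* ≈ 72.7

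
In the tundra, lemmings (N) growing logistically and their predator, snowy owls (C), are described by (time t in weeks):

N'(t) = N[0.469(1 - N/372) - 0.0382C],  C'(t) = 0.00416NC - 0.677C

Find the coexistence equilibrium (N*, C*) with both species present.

From dC/dt = 0 with C > 0: 0.00416N* = 0.677, so N* = 163.
Substitute into dN/dt = 0: 0.469(1 - 163/372) = 0.0382C*.
The bracket is 0.563, giving C* = 0.264/0.0382 = 6.91.

N* ≈ 163, C* ≈ 6.91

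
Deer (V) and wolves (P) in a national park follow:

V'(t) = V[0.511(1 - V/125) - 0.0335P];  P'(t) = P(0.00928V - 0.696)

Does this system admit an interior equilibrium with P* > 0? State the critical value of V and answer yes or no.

Threshold V = 75; K > 75, so yes, the predator persists.

The predator equation gives dP/dt > 0 only when V > 0.696/0.00928 = 75.
Without the predator, V → K = 125. Since 125 > 75, the predator can invade and persist.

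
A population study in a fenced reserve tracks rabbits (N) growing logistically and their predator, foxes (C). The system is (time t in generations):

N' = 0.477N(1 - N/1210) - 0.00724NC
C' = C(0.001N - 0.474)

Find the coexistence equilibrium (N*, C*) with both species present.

From dC/dt = 0 with C > 0: 0.001N* = 0.474, so N* = 474.
Substitute into dN/dt = 0: 0.477(1 - 474/1210) = 0.00724C*.
The bracket is 0.608, giving C* = 0.29/0.00724 = 40.1.

N* ≈ 474, C* ≈ 40.1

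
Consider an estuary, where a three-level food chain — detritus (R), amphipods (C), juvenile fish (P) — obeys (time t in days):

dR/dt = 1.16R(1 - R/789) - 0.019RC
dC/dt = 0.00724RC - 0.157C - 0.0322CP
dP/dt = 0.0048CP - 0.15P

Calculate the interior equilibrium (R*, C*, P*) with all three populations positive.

From dP/dt = 0: 0.0048C* = 0.15, so C* = 31.2.
From dR/dt = 0: 1.16(1 - R*/789) = 0.019·31.2, giving R* = 789·(1 - 0.512) = 385.
From dC/dt = 0: 0.00724·385 - 0.157 = 0.0322P*, so P* = 2.63/0.0322 = 81.7.

R* ≈ 385, C* ≈ 31.2, P* ≈ 81.7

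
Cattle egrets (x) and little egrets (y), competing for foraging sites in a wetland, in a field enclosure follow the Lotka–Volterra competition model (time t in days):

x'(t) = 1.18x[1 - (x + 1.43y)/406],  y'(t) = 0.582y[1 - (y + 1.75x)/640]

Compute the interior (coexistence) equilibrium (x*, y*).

Setting both brackets to zero gives the nullclines x + 1.43y = 406 and 1.75x + y = 640.
Substituting y = 640 - 1.75x into the first: x(1 - 1.43·1.75) = 406 - 1.43·640.
So x* = -509/-1.5 = 339, and then y* = 640 - 1.75·339 = 46.9.

x* ≈ 339, y* ≈ 46.9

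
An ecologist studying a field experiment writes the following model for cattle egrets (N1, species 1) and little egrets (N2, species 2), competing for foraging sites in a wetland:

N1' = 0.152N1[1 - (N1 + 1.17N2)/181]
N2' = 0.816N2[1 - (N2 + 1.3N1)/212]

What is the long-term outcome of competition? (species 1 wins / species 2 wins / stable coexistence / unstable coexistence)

unstable coexistence (outcome depends on initial conditions)

Compare the nullcline intercepts: K1/α12 = 181/1.17 = 155 < K2 = 212; K2/α21 = 212/1.3 = 163 < K1 = 181.
Since both are reversed, neither can invade when rare; the interior point is a saddle.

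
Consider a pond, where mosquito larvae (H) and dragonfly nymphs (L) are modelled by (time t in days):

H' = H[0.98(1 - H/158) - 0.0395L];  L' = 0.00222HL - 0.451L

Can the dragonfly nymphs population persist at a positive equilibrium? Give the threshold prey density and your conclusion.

Threshold H = 203; K < 203, so no, the predator goes extinct.

The predator equation gives dL/dt > 0 only when H > 0.451/0.00222 = 203.
Without the predator, H → K = 158. Since 158 < 203, the predator cannot invade.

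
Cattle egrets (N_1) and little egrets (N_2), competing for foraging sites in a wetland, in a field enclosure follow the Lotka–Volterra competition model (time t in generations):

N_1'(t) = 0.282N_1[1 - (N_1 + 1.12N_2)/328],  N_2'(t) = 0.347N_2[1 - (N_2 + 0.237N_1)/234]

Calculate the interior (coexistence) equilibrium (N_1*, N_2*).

N_1* ≈ 89.7, N_2* ≈ 213

Setting both brackets to zero gives the nullclines N_1 + 1.12N_2 = 328 and 0.237N_1 + N_2 = 234.
Substituting N_2 = 234 - 0.237N_1 into the first: N_1(1 - 1.12·0.237) = 328 - 1.12·234.
So N_1* = 65.9/0.735 = 89.7, and then N_2* = 234 - 0.237·89.7 = 213.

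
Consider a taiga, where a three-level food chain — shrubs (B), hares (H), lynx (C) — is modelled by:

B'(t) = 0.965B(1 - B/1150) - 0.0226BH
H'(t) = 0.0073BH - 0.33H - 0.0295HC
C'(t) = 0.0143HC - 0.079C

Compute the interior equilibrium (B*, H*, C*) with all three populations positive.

From dC/dt = 0: 0.0143H* = 0.079, so H* = 5.52.
From dB/dt = 0: 0.965(1 - B*/1150) = 0.0226·5.52, giving B* = 1150·(1 - 0.129) = 1000.
From dH/dt = 0: 0.0073·1000 - 0.33 = 0.0295C*, so C* = 6.98/0.0295 = 237.

B* ≈ 1000, H* ≈ 5.52, C* ≈ 237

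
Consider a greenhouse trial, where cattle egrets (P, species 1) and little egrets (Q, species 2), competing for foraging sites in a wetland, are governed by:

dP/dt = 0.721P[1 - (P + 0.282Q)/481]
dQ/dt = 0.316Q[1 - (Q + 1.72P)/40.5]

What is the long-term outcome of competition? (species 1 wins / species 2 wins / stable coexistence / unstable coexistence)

species 1 excludes species 2

Compare the nullcline intercepts: K1/α12 = 481/0.282 = 1710 > K2 = 40.5; K2/α21 = 40.5/1.72 = 23.5 < K1 = 481.
Since the inequalities point opposite ways, species 1 can invade but species 2 cannot.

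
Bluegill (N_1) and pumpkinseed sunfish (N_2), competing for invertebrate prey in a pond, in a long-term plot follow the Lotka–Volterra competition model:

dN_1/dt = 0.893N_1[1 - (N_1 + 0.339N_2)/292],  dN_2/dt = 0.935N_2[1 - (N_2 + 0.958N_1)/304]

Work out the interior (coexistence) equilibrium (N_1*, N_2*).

Setting both brackets to zero gives the nullclines N_1 + 0.339N_2 = 292 and 0.958N_1 + N_2 = 304.
Substituting N_2 = 304 - 0.958N_1 into the first: N_1(1 - 0.339·0.958) = 292 - 0.339·304.
So N_1* = 189/0.675 = 280, and then N_2* = 304 - 0.958·280 = 35.9.

N_1* ≈ 280, N_2* ≈ 35.9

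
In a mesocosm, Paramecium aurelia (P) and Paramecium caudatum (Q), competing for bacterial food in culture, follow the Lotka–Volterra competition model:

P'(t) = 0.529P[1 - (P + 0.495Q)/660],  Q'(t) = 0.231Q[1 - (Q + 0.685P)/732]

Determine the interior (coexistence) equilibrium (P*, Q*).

P* ≈ 450, Q* ≈ 423

Setting both brackets to zero gives the nullclines P + 0.495Q = 660 and 0.685P + Q = 732.
Substituting Q = 732 - 0.685P into the first: P(1 - 0.495·0.685) = 660 - 0.495·732.
So P* = 298/0.661 = 450, and then Q* = 732 - 0.685·450 = 423.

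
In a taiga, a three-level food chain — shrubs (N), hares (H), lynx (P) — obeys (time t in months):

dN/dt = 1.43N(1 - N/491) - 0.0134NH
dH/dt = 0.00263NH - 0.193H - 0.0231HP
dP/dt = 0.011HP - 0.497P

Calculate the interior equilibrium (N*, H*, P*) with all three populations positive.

From dP/dt = 0: 0.011H* = 0.497, so H* = 45.2.
From dN/dt = 0: 1.43(1 - N*/491) = 0.0134·45.2, giving N* = 491·(1 - 0.423) = 283.
From dH/dt = 0: 0.00263·283 - 0.193 = 0.0231P*, so P* = 0.552/0.0231 = 23.9.

N* ≈ 283, H* ≈ 45.2, P* ≈ 23.9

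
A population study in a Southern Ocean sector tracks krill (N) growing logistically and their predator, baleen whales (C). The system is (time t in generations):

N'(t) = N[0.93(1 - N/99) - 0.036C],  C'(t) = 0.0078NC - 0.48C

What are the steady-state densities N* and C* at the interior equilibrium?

From dC/dt = 0 with C > 0: 0.0078N* = 0.48, so N* = 61.5.
Substitute into dN/dt = 0: 0.93(1 - 61.5/99) = 0.036C*.
The bracket is 0.378, giving C* = 0.352/0.036 = 9.78.

N* ≈ 61.5, C* ≈ 9.78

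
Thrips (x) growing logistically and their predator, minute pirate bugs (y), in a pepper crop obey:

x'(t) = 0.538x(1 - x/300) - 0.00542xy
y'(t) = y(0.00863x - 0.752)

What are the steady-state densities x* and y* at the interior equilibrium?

From dy/dt = 0 with y > 0: 0.00863x* = 0.752, so x* = 87.1.
Substitute into dx/dt = 0: 0.538(1 - 87.1/300) = 0.00542y*.
The bracket is 0.71, giving y* = 0.382/0.00542 = 70.4.

x* ≈ 87.1, y* ≈ 70.4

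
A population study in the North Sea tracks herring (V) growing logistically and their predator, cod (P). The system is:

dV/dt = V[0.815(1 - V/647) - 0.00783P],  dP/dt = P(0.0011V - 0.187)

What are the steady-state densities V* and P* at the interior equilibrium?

V* ≈ 170, P* ≈ 76.7

From dP/dt = 0 with P > 0: 0.0011V* = 0.187, so V* = 170.
Substitute into dV/dt = 0: 0.815(1 - 170/647) = 0.00783P*.
The bracket is 0.737, giving P* = 0.601/0.00783 = 76.7.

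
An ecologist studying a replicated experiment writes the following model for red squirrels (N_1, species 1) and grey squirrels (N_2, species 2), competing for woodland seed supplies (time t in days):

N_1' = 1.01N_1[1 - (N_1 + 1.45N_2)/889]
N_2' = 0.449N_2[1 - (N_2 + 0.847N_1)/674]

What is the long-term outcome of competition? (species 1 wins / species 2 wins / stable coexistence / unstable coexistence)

unstable coexistence (outcome depends on initial conditions)

Compare the nullcline intercepts: K1/α12 = 889/1.45 = 613 < K2 = 674; K2/α21 = 674/0.847 = 796 < K1 = 889.
Since both are reversed, neither can invade when rare; the interior point is a saddle.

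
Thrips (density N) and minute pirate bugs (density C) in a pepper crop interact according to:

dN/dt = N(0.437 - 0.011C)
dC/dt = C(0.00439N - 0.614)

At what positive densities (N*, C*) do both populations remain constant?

Set dC/dt = 0 with C > 0: 0.00439N - 0.614 = 0, so N* = 0.614/0.00439 = 140.
Set dN/dt = 0 with N > 0: 0.437 - 0.011C = 0, so C* = 0.437/0.011 = 39.7.

N* ≈ 140, C* ≈ 39.7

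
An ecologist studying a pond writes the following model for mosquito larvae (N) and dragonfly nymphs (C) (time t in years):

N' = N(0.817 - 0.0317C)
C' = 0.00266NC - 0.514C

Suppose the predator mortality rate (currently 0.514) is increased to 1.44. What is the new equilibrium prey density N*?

At the interior fixed point, setting dC/dt = 0 with C > 0 fixes N* = (predator death rate)/(NC coefficient) — independent of the other coefficients.
With the change, N* = 1.44/0.00266 = 541; it rises from 193.

N* ≈ 541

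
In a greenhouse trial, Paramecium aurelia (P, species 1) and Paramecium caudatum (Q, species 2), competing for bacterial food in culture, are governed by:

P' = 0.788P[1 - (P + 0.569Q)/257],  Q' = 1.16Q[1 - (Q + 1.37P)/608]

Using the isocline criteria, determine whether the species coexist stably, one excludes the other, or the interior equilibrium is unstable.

species 2 excludes species 1

Compare the nullcline intercepts: K1/α12 = 257/0.569 = 452 < K2 = 608; K2/α21 = 608/1.37 = 444 > K1 = 257.
Since the inequalities point opposite ways, species 2 can invade but species 1 cannot.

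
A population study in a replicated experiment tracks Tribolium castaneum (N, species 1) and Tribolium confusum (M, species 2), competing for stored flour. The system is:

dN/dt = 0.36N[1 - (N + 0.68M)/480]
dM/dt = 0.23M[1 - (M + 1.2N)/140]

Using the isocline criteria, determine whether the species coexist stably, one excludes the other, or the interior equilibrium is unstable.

species 1 excludes species 2

Compare the nullcline intercepts: K1/α12 = 480/0.68 = 706 > K2 = 140; K2/α21 = 140/1.2 = 117 < K1 = 480.
Since the inequalities point opposite ways, species 1 can invade but species 2 cannot.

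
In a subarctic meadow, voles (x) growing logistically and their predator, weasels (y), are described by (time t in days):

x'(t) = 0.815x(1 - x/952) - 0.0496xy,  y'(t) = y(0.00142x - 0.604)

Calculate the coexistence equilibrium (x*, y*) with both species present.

From dy/dt = 0 with y > 0: 0.00142x* = 0.604, so x* = 425.
Substitute into dx/dt = 0: 0.815(1 - 425/952) = 0.0496y*.
The bracket is 0.553, giving y* = 0.451/0.0496 = 9.09.

x* ≈ 425, y* ≈ 9.09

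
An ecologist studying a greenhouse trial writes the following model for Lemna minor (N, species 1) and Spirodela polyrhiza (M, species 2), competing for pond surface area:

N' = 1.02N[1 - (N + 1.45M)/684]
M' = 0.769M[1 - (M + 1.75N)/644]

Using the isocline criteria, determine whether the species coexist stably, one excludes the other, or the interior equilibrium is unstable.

Compare the nullcline intercepts: K1/α12 = 684/1.45 = 472 < K2 = 644; K2/α21 = 644/1.75 = 368 < K1 = 684.
Since both are reversed, neither can invade when rare; the interior point is a saddle.

unstable coexistence (outcome depends on initial conditions)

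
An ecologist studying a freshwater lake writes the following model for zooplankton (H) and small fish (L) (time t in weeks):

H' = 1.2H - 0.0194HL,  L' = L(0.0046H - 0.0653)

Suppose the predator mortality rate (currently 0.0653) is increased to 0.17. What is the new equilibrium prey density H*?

H* ≈ 37

At the interior fixed point, setting dL/dt = 0 with L > 0 fixes H* = (predator death rate)/(HL coefficient) — independent of the other coefficients.
With the change, H* = 0.17/0.0046 = 37; it rises from 14.2.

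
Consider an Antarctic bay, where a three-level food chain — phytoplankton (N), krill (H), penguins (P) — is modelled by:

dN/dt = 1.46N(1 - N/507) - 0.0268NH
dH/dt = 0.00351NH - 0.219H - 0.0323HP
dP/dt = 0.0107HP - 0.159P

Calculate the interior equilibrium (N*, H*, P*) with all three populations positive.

N* ≈ 369, H* ≈ 14.9, P* ≈ 33.3

From dP/dt = 0: 0.0107H* = 0.159, so H* = 14.9.
From dN/dt = 0: 1.46(1 - N*/507) = 0.0268·14.9, giving N* = 507·(1 - 0.273) = 369.
From dH/dt = 0: 0.00351·369 - 0.219 = 0.0323P*, so P* = 1.08/0.0323 = 33.3.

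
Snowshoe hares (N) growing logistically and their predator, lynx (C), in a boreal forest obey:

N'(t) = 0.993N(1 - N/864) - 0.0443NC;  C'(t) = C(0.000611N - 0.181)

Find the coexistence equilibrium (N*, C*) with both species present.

From dC/dt = 0 with C > 0: 0.000611N* = 0.181, so N* = 296.
Substitute into dN/dt = 0: 0.993(1 - 296/864) = 0.0443C*.
The bracket is 0.657, giving C* = 0.653/0.0443 = 14.7.

N* ≈ 296, C* ≈ 14.7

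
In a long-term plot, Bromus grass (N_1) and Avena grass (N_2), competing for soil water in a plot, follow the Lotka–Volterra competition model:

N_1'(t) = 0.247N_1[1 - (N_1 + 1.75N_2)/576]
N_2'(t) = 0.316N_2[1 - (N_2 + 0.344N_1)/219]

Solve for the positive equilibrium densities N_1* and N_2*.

Setting both brackets to zero gives the nullclines N_1 + 1.75N_2 = 576 and 0.344N_1 + N_2 = 219.
Substituting N_2 = 219 - 0.344N_1 into the first: N_1(1 - 1.75·0.344) = 576 - 1.75·219.
So N_1* = 193/0.398 = 484, and then N_2* = 219 - 0.344·484 = 52.4.

N_1* ≈ 484, N_2* ≈ 52.4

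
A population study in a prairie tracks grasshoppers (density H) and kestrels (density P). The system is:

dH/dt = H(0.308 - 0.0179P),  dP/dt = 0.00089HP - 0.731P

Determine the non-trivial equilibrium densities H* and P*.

H* ≈ 821, P* ≈ 17.2

Set dP/dt = 0 with P > 0: 0.00089H - 0.731 = 0, so H* = 0.731/0.00089 = 821.
Set dH/dt = 0 with H > 0: 0.308 - 0.0179P = 0, so P* = 0.308/0.0179 = 17.2.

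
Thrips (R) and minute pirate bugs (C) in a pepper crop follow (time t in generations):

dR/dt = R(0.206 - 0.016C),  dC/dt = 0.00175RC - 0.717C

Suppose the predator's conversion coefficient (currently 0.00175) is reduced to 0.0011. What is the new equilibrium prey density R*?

R* ≈ 652

At the interior fixed point, setting dC/dt = 0 with C > 0 fixes R* = (predator death rate)/(RC coefficient) — independent of the other coefficients.
With the change, R* = 0.717/0.0011 = 652; it rises from 410.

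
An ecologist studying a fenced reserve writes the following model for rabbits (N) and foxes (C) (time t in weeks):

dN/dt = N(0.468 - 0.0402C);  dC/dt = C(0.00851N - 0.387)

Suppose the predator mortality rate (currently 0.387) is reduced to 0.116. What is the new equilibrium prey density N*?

N* ≈ 13.6

At the interior fixed point, setting dC/dt = 0 with C > 0 fixes N* = (predator death rate)/(NC coefficient) — independent of the other coefficients.
With the change, N* = 0.116/0.00851 = 13.6; it falls from 45.5.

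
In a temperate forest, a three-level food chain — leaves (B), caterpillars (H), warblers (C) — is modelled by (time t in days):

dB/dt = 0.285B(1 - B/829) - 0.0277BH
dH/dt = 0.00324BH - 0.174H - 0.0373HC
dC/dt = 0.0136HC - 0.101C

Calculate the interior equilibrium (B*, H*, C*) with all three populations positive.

From dC/dt = 0: 0.0136H* = 0.101, so H* = 7.43.
From dB/dt = 0: 0.285(1 - B*/829) = 0.0277·7.43, giving B* = 829·(1 - 0.722) = 231.
From dH/dt = 0: 0.00324·231 - 0.174 = 0.0373C*, so C* = 0.573/0.0373 = 15.4.

B* ≈ 231, H* ≈ 7.43, C* ≈ 15.4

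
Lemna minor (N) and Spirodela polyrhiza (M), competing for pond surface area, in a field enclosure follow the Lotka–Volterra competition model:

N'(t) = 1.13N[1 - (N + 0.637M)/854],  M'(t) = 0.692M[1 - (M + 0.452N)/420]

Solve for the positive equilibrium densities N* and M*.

Setting both brackets to zero gives the nullclines N + 0.637M = 854 and 0.452N + M = 420.
Substituting M = 420 - 0.452N into the first: N(1 - 0.637·0.452) = 854 - 0.637·420.
So N* = 586/0.712 = 824, and then M* = 420 - 0.452·824 = 47.7.

N* ≈ 824, M* ≈ 47.7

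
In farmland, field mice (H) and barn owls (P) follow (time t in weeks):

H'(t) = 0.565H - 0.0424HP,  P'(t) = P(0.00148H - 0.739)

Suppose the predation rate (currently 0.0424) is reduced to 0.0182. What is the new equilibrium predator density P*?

At the interior fixed point, setting dH/dt = 0 with H > 0 fixes P* = (prey growth rate)/(HP coefficient) — independent of the other coefficients.
With the change, P* = 0.565/0.0182 = 31; it rises from 13.3.

P* ≈ 31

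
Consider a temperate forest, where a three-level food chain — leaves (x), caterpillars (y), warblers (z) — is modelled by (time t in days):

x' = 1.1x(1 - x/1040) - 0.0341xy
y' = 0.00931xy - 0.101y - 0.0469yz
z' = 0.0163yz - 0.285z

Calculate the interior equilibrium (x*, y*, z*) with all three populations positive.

From dz/dt = 0: 0.0163y* = 0.285, so y* = 17.5.
From dx/dt = 0: 1.1(1 - x*/1040) = 0.0341·17.5, giving x* = 1040·(1 - 0.542) = 476.
From dy/dt = 0: 0.00931·476 - 0.101 = 0.0469z*, so z* = 4.33/0.0469 = 92.4.

x* ≈ 476, y* ≈ 17.5, z* ≈ 92.4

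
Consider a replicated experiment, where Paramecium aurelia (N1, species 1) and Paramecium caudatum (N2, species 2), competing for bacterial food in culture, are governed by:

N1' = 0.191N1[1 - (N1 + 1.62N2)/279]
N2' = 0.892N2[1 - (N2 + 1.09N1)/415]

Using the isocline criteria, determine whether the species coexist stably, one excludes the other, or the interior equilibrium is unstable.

species 2 excludes species 1

Compare the nullcline intercepts: K1/α12 = 279/1.62 = 172 < K2 = 415; K2/α21 = 415/1.09 = 381 > K1 = 279.
Since the inequalities point opposite ways, species 2 can invade but species 1 cannot.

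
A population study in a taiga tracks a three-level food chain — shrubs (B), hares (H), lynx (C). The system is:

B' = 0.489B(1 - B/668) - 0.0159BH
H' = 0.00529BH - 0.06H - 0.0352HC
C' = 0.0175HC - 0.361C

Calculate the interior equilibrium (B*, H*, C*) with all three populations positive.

From dC/dt = 0: 0.0175H* = 0.361, so H* = 20.6.
From dB/dt = 0: 0.489(1 - B*/668) = 0.0159·20.6, giving B* = 668·(1 - 0.671) = 220.
From dH/dt = 0: 0.00529·220 - 0.06 = 0.0352C*, so C* = 1.1/0.0352 = 31.3.

B* ≈ 220, H* ≈ 20.6, C* ≈ 31.3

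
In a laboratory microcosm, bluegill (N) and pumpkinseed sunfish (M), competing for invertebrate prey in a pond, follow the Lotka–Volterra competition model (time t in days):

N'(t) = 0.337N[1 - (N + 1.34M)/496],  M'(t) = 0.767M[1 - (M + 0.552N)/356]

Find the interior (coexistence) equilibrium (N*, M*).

N* ≈ 72.8, M* ≈ 316

Setting both brackets to zero gives the nullclines N + 1.34M = 496 and 0.552N + M = 356.
Substituting M = 356 - 0.552N into the first: N(1 - 1.34·0.552) = 496 - 1.34·356.
So N* = 19/0.26 = 72.8, and then M* = 356 - 0.552·72.8 = 316.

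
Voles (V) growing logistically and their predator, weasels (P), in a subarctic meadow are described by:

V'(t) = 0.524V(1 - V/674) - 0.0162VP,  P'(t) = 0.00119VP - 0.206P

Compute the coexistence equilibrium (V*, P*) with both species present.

V* ≈ 173, P* ≈ 24

From dP/dt = 0 with P > 0: 0.00119V* = 0.206, so V* = 173.
Substitute into dV/dt = 0: 0.524(1 - 173/674) = 0.0162P*.
The bracket is 0.743, giving P* = 0.389/0.0162 = 24.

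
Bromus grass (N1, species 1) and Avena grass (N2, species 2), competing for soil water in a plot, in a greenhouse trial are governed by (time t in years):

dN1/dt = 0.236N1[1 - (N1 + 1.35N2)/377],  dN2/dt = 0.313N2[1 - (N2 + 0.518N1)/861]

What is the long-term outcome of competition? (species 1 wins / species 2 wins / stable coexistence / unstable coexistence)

Compare the nullcline intercepts: K1/α12 = 377/1.35 = 279 < K2 = 861; K2/α21 = 861/0.518 = 1660 > K1 = 377.
Since the inequalities point opposite ways, species 2 can invade but species 1 cannot.

species 2 excludes species 1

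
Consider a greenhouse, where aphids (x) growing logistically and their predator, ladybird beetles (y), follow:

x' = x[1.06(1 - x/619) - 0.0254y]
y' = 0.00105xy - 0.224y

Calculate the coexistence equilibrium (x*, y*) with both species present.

From dy/dt = 0 with y > 0: 0.00105x* = 0.224, so x* = 213.
Substitute into dx/dt = 0: 1.06(1 - 213/619) = 0.0254y*.
The bracket is 0.655, giving y* = 0.695/0.0254 = 27.3.

x* ≈ 213, y* ≈ 27.3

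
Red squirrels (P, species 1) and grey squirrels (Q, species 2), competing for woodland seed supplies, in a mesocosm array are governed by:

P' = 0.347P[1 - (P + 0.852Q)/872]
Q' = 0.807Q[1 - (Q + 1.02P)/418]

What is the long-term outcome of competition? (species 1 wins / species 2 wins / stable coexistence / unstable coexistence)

Compare the nullcline intercepts: K1/α12 = 872/0.852 = 1020 > K2 = 418; K2/α21 = 418/1.02 = 410 < K1 = 872.
Since the inequalities point opposite ways, species 1 can invade but species 2 cannot.

species 1 excludes species 2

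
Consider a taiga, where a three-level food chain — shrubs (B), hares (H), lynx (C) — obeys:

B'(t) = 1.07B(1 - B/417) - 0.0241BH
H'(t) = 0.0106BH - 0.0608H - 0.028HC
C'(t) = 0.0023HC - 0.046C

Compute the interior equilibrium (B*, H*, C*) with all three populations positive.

From dC/dt = 0: 0.0023H* = 0.046, so H* = 20.
From dB/dt = 0: 1.07(1 - B*/417) = 0.0241·20, giving B* = 417·(1 - 0.45) = 229.
From dH/dt = 0: 0.0106·229 - 0.0608 = 0.028C*, so C* = 2.37/0.028 = 84.6.

B* ≈ 229, H* ≈ 20, C* ≈ 84.6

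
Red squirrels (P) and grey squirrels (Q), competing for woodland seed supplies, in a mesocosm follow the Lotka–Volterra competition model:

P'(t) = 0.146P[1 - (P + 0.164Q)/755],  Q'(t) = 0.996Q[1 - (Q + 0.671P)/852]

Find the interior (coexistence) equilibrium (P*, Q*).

P* ≈ 691, Q* ≈ 388

Setting both brackets to zero gives the nullclines P + 0.164Q = 755 and 0.671P + Q = 852.
Substituting Q = 852 - 0.671P into the first: P(1 - 0.164·0.671) = 755 - 0.164·852.
So P* = 615/0.89 = 691, and then Q* = 852 - 0.671·691 = 388.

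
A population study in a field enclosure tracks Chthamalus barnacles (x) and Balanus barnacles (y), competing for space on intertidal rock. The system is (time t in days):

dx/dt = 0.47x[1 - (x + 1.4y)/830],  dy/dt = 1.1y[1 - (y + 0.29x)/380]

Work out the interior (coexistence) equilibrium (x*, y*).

x* ≈ 502, y* ≈ 235

Setting both brackets to zero gives the nullclines x + 1.4y = 830 and 0.29x + y = 380.
Substituting y = 380 - 0.29x into the first: x(1 - 1.4·0.29) = 830 - 1.4·380.
So x* = 298/0.594 = 502, and then y* = 380 - 0.29·502 = 235.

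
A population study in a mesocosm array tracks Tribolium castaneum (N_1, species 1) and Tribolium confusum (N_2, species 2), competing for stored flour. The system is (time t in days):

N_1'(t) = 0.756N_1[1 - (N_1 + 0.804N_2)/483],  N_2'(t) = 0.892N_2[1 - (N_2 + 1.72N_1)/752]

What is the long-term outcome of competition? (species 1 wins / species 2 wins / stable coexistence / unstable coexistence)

unstable coexistence (outcome depends on initial conditions)

Compare the nullcline intercepts: K1/α12 = 483/0.804 = 601 < K2 = 752; K2/α21 = 752/1.72 = 437 < K1 = 483.
Since both are reversed, neither can invade when rare; the interior point is a saddle.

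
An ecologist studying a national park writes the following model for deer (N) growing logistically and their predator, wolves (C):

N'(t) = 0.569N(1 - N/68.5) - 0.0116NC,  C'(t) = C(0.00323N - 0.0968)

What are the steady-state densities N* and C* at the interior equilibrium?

From dC/dt = 0 with C > 0: 0.00323N* = 0.0968, so N* = 30.
Substitute into dN/dt = 0: 0.569(1 - 30/68.5) = 0.0116C*.
The bracket is 0.562, giving C* = 0.32/0.0116 = 27.6.

N* ≈ 30, C* ≈ 27.6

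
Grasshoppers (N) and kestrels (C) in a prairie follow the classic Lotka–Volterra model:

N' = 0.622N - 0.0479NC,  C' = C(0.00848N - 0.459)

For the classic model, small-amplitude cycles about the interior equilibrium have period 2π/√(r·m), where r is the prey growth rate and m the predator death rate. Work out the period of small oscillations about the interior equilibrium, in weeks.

Here r = 0.622 and m = 0.459, so r·m = 0.285.
ω = √0.285 = 0.534 per week, hence T = 2π/ω ≈ 11.8 weeks.

T ≈ 11.8 weeks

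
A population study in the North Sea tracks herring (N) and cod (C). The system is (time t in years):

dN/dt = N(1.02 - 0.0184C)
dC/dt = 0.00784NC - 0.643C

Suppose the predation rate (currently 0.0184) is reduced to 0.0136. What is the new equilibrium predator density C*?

C* ≈ 75

At the interior fixed point, setting dN/dt = 0 with N > 0 fixes C* = (prey growth rate)/(NC coefficient) — independent of the other coefficients.
With the change, C* = 1.02/0.0136 = 75; it rises from 55.4.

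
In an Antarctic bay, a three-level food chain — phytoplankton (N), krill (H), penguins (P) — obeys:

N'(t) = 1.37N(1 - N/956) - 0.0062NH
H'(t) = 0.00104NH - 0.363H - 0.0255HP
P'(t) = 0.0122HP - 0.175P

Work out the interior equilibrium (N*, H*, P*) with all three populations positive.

N* ≈ 894, H* ≈ 14.3, P* ≈ 22.2

From dP/dt = 0: 0.0122H* = 0.175, so H* = 14.3.
From dN/dt = 0: 1.37(1 - N*/956) = 0.0062·14.3, giving N* = 956·(1 - 0.0649) = 894.
From dH/dt = 0: 0.00104·894 - 0.363 = 0.0255P*, so P* = 0.567/0.0255 = 22.2.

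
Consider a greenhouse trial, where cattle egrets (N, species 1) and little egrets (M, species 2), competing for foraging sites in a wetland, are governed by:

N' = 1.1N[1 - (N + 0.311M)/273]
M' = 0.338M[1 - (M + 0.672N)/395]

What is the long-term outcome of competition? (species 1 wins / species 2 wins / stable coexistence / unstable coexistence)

Compare the nullcline intercepts: K1/α12 = 273/0.311 = 878 > K2 = 395; K2/α21 = 395/0.672 = 588 > K1 = 273.
Since both inequalities hold, each species can invade when rare, so the interior equilibrium is stable.

stable coexistence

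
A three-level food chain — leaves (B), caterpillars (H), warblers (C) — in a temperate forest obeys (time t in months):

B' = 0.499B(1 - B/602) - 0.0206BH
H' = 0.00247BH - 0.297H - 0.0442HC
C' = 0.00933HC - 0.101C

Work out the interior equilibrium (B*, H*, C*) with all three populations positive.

From dC/dt = 0: 0.00933H* = 0.101, so H* = 10.8.
From dB/dt = 0: 0.499(1 - B*/602) = 0.0206·10.8, giving B* = 602·(1 - 0.447) = 333.
From dH/dt = 0: 0.00247·333 - 0.297 = 0.0442C*, so C* = 0.525/0.0442 = 11.9.

B* ≈ 333, H* ≈ 10.8, C* ≈ 11.9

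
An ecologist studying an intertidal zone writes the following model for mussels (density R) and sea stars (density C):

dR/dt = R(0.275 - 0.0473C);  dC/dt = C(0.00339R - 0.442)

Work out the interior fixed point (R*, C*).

R* ≈ 130, C* ≈ 5.81

Set dC/dt = 0 with C > 0: 0.00339R - 0.442 = 0, so R* = 0.442/0.00339 = 130.
Set dR/dt = 0 with R > 0: 0.275 - 0.0473C = 0, so C* = 0.275/0.0473 = 5.81.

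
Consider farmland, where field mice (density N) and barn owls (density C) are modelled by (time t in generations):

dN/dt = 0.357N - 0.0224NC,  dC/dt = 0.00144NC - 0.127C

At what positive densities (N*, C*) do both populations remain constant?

Set dC/dt = 0 with C > 0: 0.00144N - 0.127 = 0, so N* = 0.127/0.00144 = 88.2.
Set dN/dt = 0 with N > 0: 0.357 - 0.0224C = 0, so C* = 0.357/0.0224 = 15.9.

N* ≈ 88.2, C* ≈ 15.9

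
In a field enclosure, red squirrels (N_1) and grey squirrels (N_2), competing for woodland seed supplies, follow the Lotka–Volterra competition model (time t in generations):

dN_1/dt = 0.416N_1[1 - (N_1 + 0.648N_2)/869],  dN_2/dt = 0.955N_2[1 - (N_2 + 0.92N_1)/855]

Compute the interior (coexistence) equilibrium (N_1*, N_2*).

Setting both brackets to zero gives the nullclines N_1 + 0.648N_2 = 869 and 0.92N_1 + N_2 = 855.
Substituting N_2 = 855 - 0.92N_1 into the first: N_1(1 - 0.648·0.92) = 869 - 0.648·855.
So N_1* = 315/0.404 = 780, and then N_2* = 855 - 0.92·780 = 137.

N_1* ≈ 780, N_2* ≈ 137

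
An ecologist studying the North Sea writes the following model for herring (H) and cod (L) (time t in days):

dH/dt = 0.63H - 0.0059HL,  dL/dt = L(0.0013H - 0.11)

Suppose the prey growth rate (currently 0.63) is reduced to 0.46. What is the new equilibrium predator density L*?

L* ≈ 78

At the interior fixed point, setting dH/dt = 0 with H > 0 fixes L* = (prey growth rate)/(HL coefficient) — independent of the other coefficients.
With the change, L* = 0.46/0.0059 = 78; it falls from 107.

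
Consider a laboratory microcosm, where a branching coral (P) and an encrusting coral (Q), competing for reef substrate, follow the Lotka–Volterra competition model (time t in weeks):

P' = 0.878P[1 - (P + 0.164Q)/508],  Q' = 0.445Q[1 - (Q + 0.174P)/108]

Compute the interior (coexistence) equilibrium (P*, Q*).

P* ≈ 505, Q* ≈ 20.2

Setting both brackets to zero gives the nullclines P + 0.164Q = 508 and 0.174P + Q = 108.
Substituting Q = 108 - 0.174P into the first: P(1 - 0.164·0.174) = 508 - 0.164·108.
So P* = 490/0.971 = 505, and then Q* = 108 - 0.174·505 = 20.2.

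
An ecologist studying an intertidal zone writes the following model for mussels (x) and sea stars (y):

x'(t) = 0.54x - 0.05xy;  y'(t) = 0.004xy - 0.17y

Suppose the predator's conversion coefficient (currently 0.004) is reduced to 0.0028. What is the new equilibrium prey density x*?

At the interior fixed point, setting dy/dt = 0 with y > 0 fixes x* = (predator death rate)/(xy coefficient) — independent of the other coefficients.
With the change, x* = 0.17/0.0028 = 60.7; it rises from 42.5.

x* ≈ 60.7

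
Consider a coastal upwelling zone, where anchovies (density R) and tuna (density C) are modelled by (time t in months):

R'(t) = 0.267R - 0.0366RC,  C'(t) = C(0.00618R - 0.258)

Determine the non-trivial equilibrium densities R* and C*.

Set dC/dt = 0 with C > 0: 0.00618R - 0.258 = 0, so R* = 0.258/0.00618 = 41.7.
Set dR/dt = 0 with R > 0: 0.267 - 0.0366C = 0, so C* = 0.267/0.0366 = 7.3.

R* ≈ 41.7, C* ≈ 7.3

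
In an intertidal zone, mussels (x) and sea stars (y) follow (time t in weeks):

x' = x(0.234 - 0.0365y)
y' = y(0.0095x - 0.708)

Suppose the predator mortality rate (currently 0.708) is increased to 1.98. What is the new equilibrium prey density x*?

At the interior fixed point, setting dy/dt = 0 with y > 0 fixes x* = (predator death rate)/(xy coefficient) — independent of the other coefficients.
With the change, x* = 1.98/0.0095 = 208; it rises from 74.5.

x* ≈ 208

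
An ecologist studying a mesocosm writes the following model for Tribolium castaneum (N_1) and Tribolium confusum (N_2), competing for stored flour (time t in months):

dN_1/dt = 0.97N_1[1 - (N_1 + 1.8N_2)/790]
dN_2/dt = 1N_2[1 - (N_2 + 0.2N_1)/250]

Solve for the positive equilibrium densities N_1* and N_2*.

Setting both brackets to zero gives the nullclines N_1 + 1.8N_2 = 790 and 0.2N_1 + N_2 = 250.
Substituting N_2 = 250 - 0.2N_1 into the first: N_1(1 - 1.8·0.2) = 790 - 1.8·250.
So N_1* = 340/0.64 = 531, and then N_2* = 250 - 0.2·531 = 144.

N_1* ≈ 531, N_2* ≈ 144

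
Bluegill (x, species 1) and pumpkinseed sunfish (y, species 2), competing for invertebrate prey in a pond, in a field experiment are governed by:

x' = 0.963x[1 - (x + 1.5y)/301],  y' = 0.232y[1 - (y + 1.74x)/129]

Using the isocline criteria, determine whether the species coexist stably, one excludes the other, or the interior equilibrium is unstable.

species 1 excludes species 2

Compare the nullcline intercepts: K1/α12 = 301/1.5 = 201 > K2 = 129; K2/α21 = 129/1.74 = 74.1 < K1 = 301.
Since the inequalities point opposite ways, species 1 can invade but species 2 cannot.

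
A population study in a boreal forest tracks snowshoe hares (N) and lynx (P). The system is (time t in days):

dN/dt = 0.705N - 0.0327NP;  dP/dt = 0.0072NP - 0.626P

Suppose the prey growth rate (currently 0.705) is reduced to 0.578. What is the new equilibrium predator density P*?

At the interior fixed point, setting dN/dt = 0 with N > 0 fixes P* = (prey growth rate)/(NP coefficient) — independent of the other coefficients.
With the change, P* = 0.578/0.0327 = 17.7; it falls from 21.6.

P* ≈ 17.7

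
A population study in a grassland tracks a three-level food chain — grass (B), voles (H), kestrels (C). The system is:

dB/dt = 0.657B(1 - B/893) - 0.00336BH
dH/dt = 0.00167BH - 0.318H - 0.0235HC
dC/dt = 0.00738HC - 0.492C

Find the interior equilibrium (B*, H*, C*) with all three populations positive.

B* ≈ 589, H* ≈ 66.7, C* ≈ 28.3

From dC/dt = 0: 0.00738H* = 0.492, so H* = 66.7.
From dB/dt = 0: 0.657(1 - B*/893) = 0.00336·66.7, giving B* = 893·(1 - 0.341) = 589.
From dH/dt = 0: 0.00167·589 - 0.318 = 0.0235C*, so C* = 0.665/0.0235 = 28.3.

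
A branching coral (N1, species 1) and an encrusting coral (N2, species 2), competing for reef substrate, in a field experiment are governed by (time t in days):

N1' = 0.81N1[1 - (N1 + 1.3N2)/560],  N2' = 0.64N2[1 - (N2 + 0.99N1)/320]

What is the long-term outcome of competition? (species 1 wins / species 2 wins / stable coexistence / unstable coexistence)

Compare the nullcline intercepts: K1/α12 = 560/1.3 = 431 > K2 = 320; K2/α21 = 320/0.99 = 323 < K1 = 560.
Since the inequalities point opposite ways, species 1 can invade but species 2 cannot.

species 1 excludes species 2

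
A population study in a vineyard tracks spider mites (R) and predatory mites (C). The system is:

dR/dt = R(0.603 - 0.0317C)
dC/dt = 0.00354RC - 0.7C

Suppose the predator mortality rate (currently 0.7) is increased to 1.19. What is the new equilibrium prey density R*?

At the interior fixed point, setting dC/dt = 0 with C > 0 fixes R* = (predator death rate)/(RC coefficient) — independent of the other coefficients.
With the change, R* = 1.19/0.00354 = 336; it rises from 198.

R* ≈ 336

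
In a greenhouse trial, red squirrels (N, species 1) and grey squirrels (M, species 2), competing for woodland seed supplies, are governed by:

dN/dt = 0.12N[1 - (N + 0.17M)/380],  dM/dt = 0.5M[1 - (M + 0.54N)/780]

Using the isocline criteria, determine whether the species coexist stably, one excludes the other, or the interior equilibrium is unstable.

Compare the nullcline intercepts: K1/α12 = 380/0.17 = 2240 > K2 = 780; K2/α21 = 780/0.54 = 1440 > K1 = 380.
Since both inequalities hold, each species can invade when rare, so the interior equilibrium is stable.

stable coexistence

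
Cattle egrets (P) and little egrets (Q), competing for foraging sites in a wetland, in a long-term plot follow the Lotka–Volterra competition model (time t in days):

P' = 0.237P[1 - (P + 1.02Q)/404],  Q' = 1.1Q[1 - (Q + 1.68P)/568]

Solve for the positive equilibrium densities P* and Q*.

P* ≈ 246, Q* ≈ 155

Setting both brackets to zero gives the nullclines P + 1.02Q = 404 and 1.68P + Q = 568.
Substituting Q = 568 - 1.68P into the first: P(1 - 1.02·1.68) = 404 - 1.02·568.
So P* = -175/-0.714 = 246, and then Q* = 568 - 1.68·246 = 155.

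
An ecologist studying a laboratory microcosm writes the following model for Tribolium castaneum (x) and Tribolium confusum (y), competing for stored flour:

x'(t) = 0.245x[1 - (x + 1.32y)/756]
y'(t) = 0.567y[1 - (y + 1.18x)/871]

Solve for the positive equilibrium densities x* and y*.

Setting both brackets to zero gives the nullclines x + 1.32y = 756 and 1.18x + y = 871.
Substituting y = 871 - 1.18x into the first: x(1 - 1.32·1.18) = 756 - 1.32·871.
So x* = -394/-0.558 = 706, and then y* = 871 - 1.18·706 = 37.8.

x* ≈ 706, y* ≈ 37.8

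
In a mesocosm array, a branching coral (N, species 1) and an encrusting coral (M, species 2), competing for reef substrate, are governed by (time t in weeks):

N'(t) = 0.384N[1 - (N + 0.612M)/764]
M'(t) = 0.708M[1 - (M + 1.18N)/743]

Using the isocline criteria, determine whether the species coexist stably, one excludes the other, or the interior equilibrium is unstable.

species 1 excludes species 2

Compare the nullcline intercepts: K1/α12 = 764/0.612 = 1250 > K2 = 743; K2/α21 = 743/1.18 = 630 < K1 = 764.
Since the inequalities point opposite ways, species 1 can invade but species 2 cannot.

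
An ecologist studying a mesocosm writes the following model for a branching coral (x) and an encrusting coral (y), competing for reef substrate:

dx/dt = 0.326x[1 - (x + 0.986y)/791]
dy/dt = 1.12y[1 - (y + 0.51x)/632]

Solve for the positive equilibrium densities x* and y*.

x* ≈ 338, y* ≈ 460

Setting both brackets to zero gives the nullclines x + 0.986y = 791 and 0.51x + y = 632.
Substituting y = 632 - 0.51x into the first: x(1 - 0.986·0.51) = 791 - 0.986·632.
So x* = 168/0.497 = 338, and then y* = 632 - 0.51·338 = 460.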